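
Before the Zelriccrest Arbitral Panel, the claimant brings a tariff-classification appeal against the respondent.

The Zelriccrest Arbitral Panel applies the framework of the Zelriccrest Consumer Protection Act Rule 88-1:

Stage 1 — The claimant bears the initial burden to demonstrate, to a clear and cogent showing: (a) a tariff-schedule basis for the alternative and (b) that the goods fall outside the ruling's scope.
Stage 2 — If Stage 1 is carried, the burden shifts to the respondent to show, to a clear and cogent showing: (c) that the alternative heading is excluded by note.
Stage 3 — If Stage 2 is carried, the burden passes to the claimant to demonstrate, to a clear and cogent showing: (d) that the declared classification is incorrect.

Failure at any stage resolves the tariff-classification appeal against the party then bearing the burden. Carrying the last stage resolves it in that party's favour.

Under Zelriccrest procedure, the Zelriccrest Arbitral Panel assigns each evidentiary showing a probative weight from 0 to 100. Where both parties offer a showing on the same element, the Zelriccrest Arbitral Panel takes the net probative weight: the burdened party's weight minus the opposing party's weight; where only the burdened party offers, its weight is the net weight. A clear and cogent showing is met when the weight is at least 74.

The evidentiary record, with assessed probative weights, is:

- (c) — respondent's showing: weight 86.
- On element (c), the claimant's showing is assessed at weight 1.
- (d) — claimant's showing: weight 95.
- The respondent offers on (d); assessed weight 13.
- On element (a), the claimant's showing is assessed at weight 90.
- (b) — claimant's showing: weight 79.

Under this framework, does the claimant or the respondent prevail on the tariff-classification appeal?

At Stage 1 the claimant must meet a clear and cogent showing (weight is at least 74): on (a) the weight is 90, ≥ 74, so (a) meets the standard; on (b) the weight is 79, which does reach 74, so (b) meets the standard.
  All elements met. The burden passes to the respondent.
At Stage 2 the respondent must meet a clear and cogent showing (weight is at least 74): on (c) the weight is 86 less the opposing 1 gives net 85, ≥ 74, so (c) meets the standard.
  Stage 2 is satisfied; the onus moves to the claimant.
At Stage 3 the claimant must meet a clear and cogent showing (weight is at least 74): on (d) the weight is 95 less the opposing 13 gives net 82, which does reach 74, so (d) meets the standard.
  All elements met at the final stage.
With every stage satisfied, the claimant prevails.

claimant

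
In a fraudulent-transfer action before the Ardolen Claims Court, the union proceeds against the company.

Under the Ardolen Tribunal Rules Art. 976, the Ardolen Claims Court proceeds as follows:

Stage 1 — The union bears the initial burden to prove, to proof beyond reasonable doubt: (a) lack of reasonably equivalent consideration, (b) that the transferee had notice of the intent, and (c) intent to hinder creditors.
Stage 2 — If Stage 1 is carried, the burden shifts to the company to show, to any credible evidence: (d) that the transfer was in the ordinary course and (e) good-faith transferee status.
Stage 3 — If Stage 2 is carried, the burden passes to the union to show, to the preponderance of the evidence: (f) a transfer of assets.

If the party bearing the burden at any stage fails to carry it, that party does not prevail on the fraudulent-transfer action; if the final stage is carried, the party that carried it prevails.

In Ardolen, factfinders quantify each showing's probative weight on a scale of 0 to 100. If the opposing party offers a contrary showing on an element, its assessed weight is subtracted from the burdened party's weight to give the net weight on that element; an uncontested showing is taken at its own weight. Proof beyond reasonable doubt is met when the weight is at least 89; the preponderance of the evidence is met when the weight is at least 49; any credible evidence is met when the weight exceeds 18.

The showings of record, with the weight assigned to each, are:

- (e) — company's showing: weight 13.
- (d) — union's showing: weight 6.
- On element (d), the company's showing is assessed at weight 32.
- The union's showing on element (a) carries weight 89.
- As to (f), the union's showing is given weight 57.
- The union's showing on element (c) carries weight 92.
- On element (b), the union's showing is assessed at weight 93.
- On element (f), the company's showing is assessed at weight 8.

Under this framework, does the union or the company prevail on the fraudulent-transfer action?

union

At Stage 1 the union must meet proof beyond reasonable doubt (weight is at least 89): on (a) the weight is 89, ≥ 89, so (a) meets the standard; on (b) the weight is 93, ≥ 89, so (b) meets the standard; on (c) the weight is 92, which does reach 89, so (c) meets the standard.
  All elements met. The burden passes to the company.
At Stage 2 the company must meet any credible evidence (weight exceeds 18): on (d) the weight is 32 less the opposing 6 gives net 26, > 18, so (d) meets the standard; on (e) the weight is 13, which does not exceed 18, so (e) does not meet the standard.
  Stage 2 not carried; the company fails its burden.
The union prevails.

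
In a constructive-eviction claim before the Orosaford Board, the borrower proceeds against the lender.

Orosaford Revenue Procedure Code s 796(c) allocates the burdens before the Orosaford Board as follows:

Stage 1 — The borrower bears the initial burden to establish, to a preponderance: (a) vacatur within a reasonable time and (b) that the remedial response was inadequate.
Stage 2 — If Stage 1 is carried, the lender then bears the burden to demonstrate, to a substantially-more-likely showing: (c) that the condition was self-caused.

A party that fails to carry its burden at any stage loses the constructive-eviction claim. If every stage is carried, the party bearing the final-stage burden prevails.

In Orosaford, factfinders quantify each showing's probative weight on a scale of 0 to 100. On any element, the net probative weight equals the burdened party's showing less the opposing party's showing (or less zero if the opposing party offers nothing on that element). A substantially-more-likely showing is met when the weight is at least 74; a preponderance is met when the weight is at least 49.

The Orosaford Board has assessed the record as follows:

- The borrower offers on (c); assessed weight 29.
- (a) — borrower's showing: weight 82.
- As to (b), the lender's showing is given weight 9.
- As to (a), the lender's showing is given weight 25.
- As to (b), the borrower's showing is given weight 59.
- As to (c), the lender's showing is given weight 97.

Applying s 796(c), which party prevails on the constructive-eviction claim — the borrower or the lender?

borrower

Stage 1 (borrower, a preponderance, weight is at least 49): (a) net 82−25=57 ≥ 49 — meets; (b) net 59−9=50 ≥ 49 — meets.
  Stage 1 carried; the burden shifts to the lender.
Stage 2 (lender, a substantially-more-likely showing, weight is at least 74): (c) net 97−29=68 < 74 — fails.
  Not every element is met, so the lender fails to carry Stage 2.
The borrower prevails.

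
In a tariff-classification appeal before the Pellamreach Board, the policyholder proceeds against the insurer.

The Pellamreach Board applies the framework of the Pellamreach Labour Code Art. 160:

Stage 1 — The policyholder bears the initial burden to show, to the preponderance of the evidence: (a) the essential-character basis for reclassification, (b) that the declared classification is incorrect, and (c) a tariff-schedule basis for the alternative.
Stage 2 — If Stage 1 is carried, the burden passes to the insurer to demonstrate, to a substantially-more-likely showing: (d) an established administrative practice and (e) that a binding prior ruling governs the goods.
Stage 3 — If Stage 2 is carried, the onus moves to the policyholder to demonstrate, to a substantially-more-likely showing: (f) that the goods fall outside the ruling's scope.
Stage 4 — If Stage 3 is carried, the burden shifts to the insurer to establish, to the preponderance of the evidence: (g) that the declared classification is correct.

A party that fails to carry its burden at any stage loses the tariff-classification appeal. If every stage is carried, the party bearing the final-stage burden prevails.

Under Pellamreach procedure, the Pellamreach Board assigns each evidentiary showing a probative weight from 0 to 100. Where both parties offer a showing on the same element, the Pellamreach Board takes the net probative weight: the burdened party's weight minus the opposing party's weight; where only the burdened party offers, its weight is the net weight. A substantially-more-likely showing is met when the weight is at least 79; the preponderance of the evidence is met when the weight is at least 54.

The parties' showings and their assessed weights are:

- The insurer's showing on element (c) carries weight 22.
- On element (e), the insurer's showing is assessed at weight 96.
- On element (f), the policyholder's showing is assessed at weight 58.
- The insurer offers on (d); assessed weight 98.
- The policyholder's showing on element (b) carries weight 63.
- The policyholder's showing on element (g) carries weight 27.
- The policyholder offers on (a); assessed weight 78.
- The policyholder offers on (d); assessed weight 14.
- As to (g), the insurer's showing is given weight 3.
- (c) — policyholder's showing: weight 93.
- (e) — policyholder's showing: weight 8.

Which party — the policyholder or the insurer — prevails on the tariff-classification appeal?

At Stage 1 the policyholder must meet the preponderance of the evidence (weight is at least 54): on (a) the weight is 78, which does reach 54, so (a) meets the standard; on (b) the weight is 63, which does reach 54, so (b) meets the standard; on (c) the weight is 93 less the opposing 22 gives net 71, ≥ 54, so (c) meets the standard.
  Stage 1 carried; the burden shifts to the insurer.
At Stage 2 the insurer must meet a substantially-more-likely showing (weight is at least 79): on (d) the weight is 98 less the opposing 14 gives net 84, which does reach 79, so (d) meets the standard; on (e) the weight is 96 less the opposing 8 gives net 88, ≥ 79, so (e) meets the standard.
  Stage 2 carried; the burden shifts to the policyholder.
At Stage 3 the policyholder must meet a substantially-more-likely showing (weight is at least 79): on (f) the weight is 58, < 79, so (f) does not meet the standard.
  Stage 3 not carried; the policyholder fails its burden.
The insurer prevails.

insurer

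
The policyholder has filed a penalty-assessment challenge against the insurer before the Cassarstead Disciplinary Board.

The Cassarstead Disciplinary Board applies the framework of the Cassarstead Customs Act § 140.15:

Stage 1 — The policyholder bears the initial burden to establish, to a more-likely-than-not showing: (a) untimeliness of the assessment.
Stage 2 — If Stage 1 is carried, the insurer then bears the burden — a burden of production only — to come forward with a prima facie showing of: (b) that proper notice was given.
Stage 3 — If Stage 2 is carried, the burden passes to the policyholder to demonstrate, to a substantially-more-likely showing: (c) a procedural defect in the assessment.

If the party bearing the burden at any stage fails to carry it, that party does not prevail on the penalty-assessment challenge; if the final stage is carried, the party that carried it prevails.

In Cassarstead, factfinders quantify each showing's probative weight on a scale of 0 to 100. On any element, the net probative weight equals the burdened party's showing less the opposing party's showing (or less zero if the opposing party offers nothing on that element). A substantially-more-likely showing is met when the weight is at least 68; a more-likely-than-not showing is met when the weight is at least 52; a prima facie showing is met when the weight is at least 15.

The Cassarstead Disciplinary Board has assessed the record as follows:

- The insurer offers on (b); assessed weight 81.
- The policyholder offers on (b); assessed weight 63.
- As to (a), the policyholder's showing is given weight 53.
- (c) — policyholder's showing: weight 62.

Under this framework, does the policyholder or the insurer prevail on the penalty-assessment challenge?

insurer

At Stage 1 the policyholder must meet a more-likely-than-not showing (weight is at least 52): on (a) the weight is 53, ≥ 52, so (a) meets the standard.
  Stage 1 carried; the burden shifts to the insurer.
At Stage 2 the insurer must meet a prima facie showing (weight is at least 15): on (b) the weight is 81 less the opposing 63 gives net 18, which does reach 15, so (b) meets the standard.
  Stage 2 is satisfied; the onus moves to the policyholder.
At Stage 3 the policyholder must meet a substantially-more-likely showing (weight is at least 68): on (c) the weight is 62, which does not reach 68, so (c) does not meet the standard.
  Stage 3 not carried; the policyholder fails its burden.
So the insurer prevails.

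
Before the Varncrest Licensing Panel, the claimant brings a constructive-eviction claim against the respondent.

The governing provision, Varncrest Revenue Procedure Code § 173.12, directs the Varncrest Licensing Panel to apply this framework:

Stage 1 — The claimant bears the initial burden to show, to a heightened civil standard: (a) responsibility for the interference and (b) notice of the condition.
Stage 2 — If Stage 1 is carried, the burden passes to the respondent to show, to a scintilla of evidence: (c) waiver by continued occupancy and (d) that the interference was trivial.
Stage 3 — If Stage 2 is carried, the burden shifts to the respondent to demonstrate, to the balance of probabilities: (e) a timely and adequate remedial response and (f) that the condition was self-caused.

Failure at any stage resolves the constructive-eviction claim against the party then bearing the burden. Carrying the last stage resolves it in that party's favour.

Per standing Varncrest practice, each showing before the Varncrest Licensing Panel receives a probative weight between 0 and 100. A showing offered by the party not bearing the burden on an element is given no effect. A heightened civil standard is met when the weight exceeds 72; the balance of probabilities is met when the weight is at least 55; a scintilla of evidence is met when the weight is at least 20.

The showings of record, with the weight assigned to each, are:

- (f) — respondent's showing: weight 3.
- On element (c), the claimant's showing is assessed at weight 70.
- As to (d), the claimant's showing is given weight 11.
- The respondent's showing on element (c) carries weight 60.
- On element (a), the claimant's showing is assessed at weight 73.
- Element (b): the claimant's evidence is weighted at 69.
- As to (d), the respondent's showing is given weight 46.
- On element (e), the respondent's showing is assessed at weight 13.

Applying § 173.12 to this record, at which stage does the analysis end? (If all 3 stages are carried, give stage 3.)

stage 1

Stage 1 (claimant, a heightened civil standard, weight exceeds 72): (a) 73 > 72 — meets; (b) 69 ≤ 72 — fails.
  Stage 1 not carried; the claimant fails its burden.
So the respondent prevails.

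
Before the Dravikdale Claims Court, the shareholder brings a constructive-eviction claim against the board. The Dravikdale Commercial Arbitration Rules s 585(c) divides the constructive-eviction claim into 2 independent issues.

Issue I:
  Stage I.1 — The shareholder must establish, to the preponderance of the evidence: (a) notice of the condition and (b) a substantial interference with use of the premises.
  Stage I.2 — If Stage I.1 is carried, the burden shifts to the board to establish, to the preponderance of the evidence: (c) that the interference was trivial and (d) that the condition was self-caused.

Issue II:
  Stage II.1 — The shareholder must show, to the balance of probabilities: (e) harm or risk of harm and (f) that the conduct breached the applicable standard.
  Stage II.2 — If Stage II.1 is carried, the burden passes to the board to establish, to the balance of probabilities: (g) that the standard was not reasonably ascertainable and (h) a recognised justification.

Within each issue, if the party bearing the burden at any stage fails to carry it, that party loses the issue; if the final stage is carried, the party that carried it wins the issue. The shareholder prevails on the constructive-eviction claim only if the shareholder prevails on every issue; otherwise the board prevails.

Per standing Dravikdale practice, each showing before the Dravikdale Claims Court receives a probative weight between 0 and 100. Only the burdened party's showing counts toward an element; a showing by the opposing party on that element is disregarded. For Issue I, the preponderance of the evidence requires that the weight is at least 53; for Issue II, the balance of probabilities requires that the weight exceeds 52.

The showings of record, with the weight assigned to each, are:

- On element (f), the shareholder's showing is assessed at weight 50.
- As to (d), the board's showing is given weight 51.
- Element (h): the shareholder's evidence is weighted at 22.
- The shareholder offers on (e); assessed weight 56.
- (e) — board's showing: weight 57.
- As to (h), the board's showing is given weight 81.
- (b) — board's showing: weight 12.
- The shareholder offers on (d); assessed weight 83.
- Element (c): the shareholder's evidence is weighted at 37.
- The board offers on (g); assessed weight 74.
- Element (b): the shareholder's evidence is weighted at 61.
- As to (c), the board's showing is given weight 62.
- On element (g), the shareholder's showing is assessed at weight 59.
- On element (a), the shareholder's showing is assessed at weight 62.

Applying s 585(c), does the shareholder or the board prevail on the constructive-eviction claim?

board

— Issue I —
At Stage I.1 the shareholder must meet the preponderance of the evidence (weight is at least 53): on (a) the weight is 62, ≥ 53, so (a) meets the standard; on (b) the weight is 61 (the board's 12 is given no effect), which does reach 53, so (b) meets the standard.
  Stage I.1 carried; the burden shifts to the board.
At Stage I.2 the board must meet the preponderance of the evidence (weight is at least 53): on (c) the weight is 62 (the shareholder's 37 is given no effect), ≥ 53, so (c) meets the standard; on (d) the weight is 51 (the shareholder's 83 is given no effect), which does not reach 53, so (d) does not meet the standard.
  The board does not carry Stage I.2.
So the shareholder prevails on this issue.
— Issue II —
Stage II.1 (shareholder, the balance of probabilities, weight exceeds 52): (e) 56 (board's 57 disregarded) > 52 — meets; (f) 50 ≤ 52 — fails.
  Not every element is met, so the shareholder fails to carry Stage II.1.
So the board prevails on this issue.
Per-issue: Issue I → shareholder; Issue II → board. The shareholder must prevail on every issue; overall, the board prevails.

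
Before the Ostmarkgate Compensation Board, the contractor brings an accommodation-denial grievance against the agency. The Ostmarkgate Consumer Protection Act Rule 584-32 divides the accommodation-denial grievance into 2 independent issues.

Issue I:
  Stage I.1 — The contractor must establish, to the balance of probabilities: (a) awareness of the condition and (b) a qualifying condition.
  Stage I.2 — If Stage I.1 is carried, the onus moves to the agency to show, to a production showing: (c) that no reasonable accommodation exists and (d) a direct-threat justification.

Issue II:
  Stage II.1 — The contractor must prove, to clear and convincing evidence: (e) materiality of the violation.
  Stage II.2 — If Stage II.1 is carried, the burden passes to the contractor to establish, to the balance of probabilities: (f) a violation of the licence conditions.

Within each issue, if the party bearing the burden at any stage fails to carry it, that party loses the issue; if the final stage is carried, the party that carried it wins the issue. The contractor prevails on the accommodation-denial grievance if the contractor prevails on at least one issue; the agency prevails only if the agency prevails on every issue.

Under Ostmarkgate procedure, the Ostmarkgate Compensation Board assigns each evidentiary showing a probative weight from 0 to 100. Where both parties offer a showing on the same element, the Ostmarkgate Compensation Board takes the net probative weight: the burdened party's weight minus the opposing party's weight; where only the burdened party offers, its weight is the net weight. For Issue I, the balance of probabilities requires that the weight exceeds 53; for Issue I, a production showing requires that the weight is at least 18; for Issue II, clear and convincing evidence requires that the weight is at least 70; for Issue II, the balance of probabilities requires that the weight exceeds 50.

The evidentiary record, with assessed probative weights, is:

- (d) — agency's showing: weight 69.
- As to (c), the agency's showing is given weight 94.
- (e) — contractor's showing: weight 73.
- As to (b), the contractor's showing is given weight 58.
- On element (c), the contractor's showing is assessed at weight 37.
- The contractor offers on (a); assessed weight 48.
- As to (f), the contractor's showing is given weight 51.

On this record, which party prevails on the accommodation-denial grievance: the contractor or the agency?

contractor

— Issue I —
At Stage I.1 the contractor must meet the balance of probabilities (weight exceeds 53): on (a) the weight is 48, ≤ 53, so (a) does not meet the standard; on (b) the weight is 58, which does exceed 53, so (b) meets the standard.
  The contractor does not carry Stage I.1.
The analysis ends at Stage I.1; the agency prevails on this issue.
— Issue II —
At Stage II.1 the contractor must meet clear and convincing evidence (weight is at least 70): on (e) the weight is 73, which does reach 70, so (e) meets the standard.
  Stage II.1 carried; the burden remains with the contractor.
At Stage II.2 the contractor must meet the balance of probabilities (weight exceeds 50): on (f) the weight is 51, which does exceed 50, so (f) meets the standard.
  Stage II.2 carried; the final stage is satisfied.
Every stage carried; the contractor prevails on this issue.
Per-issue: Issue I → agency; Issue II → contractor. The contractor must prevail on at least one issue; overall, the contractor prevails.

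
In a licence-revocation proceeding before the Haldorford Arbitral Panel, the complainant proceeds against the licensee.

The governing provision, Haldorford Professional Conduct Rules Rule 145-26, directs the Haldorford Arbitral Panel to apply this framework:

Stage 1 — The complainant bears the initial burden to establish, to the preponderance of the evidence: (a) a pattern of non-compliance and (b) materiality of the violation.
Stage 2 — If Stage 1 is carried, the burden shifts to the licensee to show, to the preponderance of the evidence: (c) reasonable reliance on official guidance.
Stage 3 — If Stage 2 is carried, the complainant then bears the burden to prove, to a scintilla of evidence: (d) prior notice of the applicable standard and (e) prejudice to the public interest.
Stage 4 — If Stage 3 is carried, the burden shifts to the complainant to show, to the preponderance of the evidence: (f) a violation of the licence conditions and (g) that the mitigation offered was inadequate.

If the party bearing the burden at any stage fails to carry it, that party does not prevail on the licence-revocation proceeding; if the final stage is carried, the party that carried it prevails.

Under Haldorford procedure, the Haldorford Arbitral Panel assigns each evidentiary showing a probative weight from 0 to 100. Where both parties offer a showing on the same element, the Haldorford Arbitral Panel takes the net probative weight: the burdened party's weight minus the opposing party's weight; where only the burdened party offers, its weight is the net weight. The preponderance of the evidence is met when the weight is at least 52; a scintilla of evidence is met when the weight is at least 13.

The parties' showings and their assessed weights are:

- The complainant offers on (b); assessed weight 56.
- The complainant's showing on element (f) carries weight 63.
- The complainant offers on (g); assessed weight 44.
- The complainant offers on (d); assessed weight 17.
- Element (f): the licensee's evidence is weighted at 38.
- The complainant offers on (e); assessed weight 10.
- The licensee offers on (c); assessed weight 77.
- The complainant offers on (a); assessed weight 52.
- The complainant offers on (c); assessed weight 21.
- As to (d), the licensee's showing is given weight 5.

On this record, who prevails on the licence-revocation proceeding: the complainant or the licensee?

licensee

At Stage 1 the complainant must meet the preponderance of the evidence (weight is at least 52): on (a) the weight is 52, which does reach 52, so (a) meets the standard; on (b) the weight is 56, which does reach 52, so (b) meets the standard.
  Stage 1 is satisfied; the onus moves to the licensee.
At Stage 2 the licensee must meet the preponderance of the evidence (weight is at least 52): on (c) the weight is 77 less the opposing 21 gives net 56, which does reach 52, so (c) meets the standard.
  Stage 2 carried; the burden shifts to the complainant.
At Stage 3 the complainant must meet a scintilla of evidence (weight is at least 13): on (d) the weight is 17 less the opposing 5 gives net 12, which does not reach 13, so (d) does not meet the standard; on (e) the weight is 10, < 13, so (e) does not meet the standard.
  Stage 3 not carried; the complainant fails its burden.
The licensee prevails.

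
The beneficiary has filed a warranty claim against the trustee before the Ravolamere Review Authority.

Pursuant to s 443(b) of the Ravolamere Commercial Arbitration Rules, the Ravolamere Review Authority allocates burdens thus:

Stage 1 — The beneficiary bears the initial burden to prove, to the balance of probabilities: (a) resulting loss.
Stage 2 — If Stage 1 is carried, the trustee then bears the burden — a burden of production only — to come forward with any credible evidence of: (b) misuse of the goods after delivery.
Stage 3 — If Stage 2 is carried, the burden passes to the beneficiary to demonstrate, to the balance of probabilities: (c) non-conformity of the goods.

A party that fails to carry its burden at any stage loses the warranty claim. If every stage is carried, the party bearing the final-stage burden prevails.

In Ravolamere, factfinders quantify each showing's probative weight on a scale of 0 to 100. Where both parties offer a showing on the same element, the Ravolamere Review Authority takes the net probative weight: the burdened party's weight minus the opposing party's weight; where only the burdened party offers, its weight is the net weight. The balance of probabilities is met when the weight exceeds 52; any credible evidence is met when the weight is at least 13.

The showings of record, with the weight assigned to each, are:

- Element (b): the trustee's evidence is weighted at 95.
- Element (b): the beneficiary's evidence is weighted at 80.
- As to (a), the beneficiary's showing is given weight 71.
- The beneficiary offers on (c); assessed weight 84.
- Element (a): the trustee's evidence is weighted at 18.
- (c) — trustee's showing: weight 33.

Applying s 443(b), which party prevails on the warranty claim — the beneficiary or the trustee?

Stage 1 (beneficiary, the balance of probabilities, weight exceeds 52): (a) net 71−18=53 > 52 — meets.
  The beneficiary carries Stage 1; the trustee now bears the burden.
Stage 2 (trustee, any credible evidence, weight is at least 13): (b) net 95−80=15 ≥ 13 — meets.
  Stage 2 carried; the burden shifts to the beneficiary.
Stage 3 (beneficiary, the balance of probabilities, weight exceeds 52): (c) net 84−33=51 ≤ 52 — fails.
  The beneficiary does not carry Stage 3.
The analysis ends at Stage 3; the trustee prevails.

trustee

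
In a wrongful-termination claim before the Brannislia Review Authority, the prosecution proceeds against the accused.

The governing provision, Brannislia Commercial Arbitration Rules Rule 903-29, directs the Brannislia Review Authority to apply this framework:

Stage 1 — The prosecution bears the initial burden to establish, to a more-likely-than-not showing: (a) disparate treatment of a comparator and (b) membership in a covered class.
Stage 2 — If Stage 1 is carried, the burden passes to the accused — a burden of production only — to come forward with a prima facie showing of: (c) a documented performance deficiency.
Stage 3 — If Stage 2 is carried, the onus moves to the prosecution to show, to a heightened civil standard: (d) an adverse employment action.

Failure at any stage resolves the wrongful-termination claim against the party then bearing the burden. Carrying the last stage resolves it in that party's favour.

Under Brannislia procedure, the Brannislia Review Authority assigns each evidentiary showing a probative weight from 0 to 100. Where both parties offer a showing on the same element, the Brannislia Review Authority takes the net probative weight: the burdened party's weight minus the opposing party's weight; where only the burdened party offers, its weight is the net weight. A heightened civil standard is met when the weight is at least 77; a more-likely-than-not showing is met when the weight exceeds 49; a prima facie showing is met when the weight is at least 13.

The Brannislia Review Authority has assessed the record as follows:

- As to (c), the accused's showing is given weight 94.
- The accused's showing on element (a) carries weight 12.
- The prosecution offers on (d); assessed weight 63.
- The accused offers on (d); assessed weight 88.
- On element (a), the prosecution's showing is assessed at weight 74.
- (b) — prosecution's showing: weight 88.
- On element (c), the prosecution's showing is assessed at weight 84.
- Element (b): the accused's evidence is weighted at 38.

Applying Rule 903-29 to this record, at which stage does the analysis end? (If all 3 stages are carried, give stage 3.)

stage 2

Stage 1 — burden on prosecution; standard: a more-likely-than-not showing (weight exceeds 49).
    (a): 74 − 12 = 62 > 49 [met]
    (b): 88 − 38 = 50 > 49 [met]
  All elements met. The burden passes to the accused.
Stage 2 — burden on accused; standard: a prima facie showing (weight is at least 13).
    (c): 94 − 84 = 10 < 13 [not met]
  Stage 2 not carried; the accused fails its burden.
The analysis ends at Stage 2; the prosecution prevails.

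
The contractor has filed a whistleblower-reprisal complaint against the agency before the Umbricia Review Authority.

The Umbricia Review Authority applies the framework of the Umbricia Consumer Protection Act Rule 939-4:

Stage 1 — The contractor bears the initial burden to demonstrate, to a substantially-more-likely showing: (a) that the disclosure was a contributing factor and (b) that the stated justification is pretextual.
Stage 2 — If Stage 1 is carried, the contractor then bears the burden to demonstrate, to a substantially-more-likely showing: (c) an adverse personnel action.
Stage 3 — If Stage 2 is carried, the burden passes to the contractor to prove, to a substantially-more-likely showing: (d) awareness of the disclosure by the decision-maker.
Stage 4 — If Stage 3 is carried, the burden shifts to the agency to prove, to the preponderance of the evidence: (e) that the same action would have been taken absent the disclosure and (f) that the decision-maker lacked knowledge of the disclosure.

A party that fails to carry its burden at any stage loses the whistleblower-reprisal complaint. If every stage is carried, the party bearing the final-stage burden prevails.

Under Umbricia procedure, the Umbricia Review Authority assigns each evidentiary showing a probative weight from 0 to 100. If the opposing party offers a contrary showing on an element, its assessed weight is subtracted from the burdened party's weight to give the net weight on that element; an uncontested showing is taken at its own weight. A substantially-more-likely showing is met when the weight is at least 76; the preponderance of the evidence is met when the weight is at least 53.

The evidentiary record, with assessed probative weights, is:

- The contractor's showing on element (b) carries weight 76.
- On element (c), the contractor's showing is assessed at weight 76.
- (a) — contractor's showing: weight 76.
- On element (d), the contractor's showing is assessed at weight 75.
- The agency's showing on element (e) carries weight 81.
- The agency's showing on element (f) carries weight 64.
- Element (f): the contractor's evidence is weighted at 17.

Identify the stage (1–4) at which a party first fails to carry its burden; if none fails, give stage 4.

At Stage 1 the contractor must meet a substantially-more-likely showing (weight is at least 76): on (a) the weight is 76, which does reach 76, so (a) meets the standard; on (b) the weight is 76, ≥ 76, so (b) meets the standard.
  All elements met. The contractor retains the burden for Stage 2.
At Stage 2 the contractor must meet a substantially-more-likely showing (weight is at least 76): on (c) the weight is 76, which does reach 76, so (c) meets the standard.
  All elements met. The contractor retains the burden for Stage 3.
At Stage 3 the contractor must meet a substantially-more-likely showing (weight is at least 76): on (d) the weight is 75, which does not reach 76, so (d) does not meet the standard.
  The contractor does not carry Stage 3.
The analysis ends at Stage 3; the agency prevails.

stage 3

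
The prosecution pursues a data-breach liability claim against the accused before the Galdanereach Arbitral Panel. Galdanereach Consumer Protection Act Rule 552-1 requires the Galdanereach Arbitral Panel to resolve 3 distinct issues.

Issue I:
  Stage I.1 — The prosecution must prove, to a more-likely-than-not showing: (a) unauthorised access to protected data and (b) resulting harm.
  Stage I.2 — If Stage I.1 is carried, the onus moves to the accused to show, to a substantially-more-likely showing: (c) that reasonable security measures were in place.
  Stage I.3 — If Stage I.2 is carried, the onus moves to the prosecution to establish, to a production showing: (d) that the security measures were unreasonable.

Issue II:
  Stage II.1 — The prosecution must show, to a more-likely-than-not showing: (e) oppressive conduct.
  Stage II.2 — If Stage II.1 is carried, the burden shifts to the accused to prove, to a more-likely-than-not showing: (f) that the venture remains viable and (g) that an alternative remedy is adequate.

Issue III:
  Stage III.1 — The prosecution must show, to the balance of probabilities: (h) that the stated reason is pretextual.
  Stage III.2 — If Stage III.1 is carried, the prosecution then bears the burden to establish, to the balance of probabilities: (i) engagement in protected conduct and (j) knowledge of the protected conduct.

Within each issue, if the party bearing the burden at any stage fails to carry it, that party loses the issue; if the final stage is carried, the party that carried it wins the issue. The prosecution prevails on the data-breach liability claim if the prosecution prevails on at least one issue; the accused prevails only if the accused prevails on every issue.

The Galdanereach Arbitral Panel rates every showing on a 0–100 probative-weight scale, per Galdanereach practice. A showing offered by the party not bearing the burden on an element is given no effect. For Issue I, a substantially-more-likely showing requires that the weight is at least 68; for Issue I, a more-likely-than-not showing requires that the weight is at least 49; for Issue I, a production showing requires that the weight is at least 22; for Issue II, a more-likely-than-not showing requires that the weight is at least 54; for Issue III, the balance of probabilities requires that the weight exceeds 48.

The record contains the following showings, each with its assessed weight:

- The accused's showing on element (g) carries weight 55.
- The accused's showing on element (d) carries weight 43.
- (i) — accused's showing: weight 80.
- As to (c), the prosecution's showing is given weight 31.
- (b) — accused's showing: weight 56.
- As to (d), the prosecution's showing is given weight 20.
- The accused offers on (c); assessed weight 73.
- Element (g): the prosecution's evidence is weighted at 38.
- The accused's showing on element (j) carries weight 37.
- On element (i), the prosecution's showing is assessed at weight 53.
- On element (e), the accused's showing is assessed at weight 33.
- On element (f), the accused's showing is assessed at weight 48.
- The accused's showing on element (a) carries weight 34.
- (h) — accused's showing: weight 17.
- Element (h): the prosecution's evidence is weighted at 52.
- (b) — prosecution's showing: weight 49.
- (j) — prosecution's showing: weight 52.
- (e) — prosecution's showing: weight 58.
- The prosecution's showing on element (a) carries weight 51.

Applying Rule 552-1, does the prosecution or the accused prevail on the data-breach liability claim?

prosecution

— Issue I —
At Stage I.1 the prosecution must meet a more-likely-than-not showing (weight is at least 49): on (a) the weight is 51 (the accused's 34 is given no effect), ≥ 49, so (a) meets the standard; on (b) the weight is 49 (the accused's 56 is given no effect), ≥ 49, so (b) meets the standard.
  Stage I.1 is satisfied; the onus moves to the accused.
At Stage I.2 the accused must meet a substantially-more-likely showing (weight is at least 68): on (c) the weight is 73 (the prosecution's 31 is given no effect), which does reach 68, so (c) meets the standard.
  All elements met. The burden passes to the prosecution.
At Stage I.3 the prosecution must meet a production showing (weight is at least 22): on (d) the weight is 20 (the accused's 43 is given no effect), < 22, so (d) does not meet the standard.
  Not every element is met, so the prosecution fails to carry Stage I.3.
The accused prevails on this issue.
— Issue II —
At Stage II.1 the prosecution must meet a more-likely-than-not showing (weight is at least 54): on (e) the weight is 58 (the accused's 33 is given no effect), which does reach 54, so (e) meets the standard.
  Stage II.1 is satisfied; the onus moves to the accused.
At Stage II.2 the accused must meet a more-likely-than-not showing (weight is at least 54): on (f) the weight is 48, < 54, so (f) does not meet the standard; on (g) the weight is 55 (the prosecution's 38 is given no effect), ≥ 54, so (g) meets the standard.
  Stage II.2 not carried; the accused fails its burden.
The analysis ends at Stage II.2; the prosecution prevails on this issue.
— Issue III —
Stage III.1 (prosecution, the balance of probabilities, weight exceeds 48): (h) 52 (accused's 17 disregarded) > 48 — meets.
  Stage III.1 carried; the burden remains with the prosecution.
Stage III.2 (prosecution, the balance of probabilities, weight exceeds 48): (i) 53 (accused's 80 disregarded) > 48 — meets; (j) 52 (accused's 37 disregarded) > 48 — meets.
  Stage III.2 carried; the final stage is satisfied.
Every stage carried; the prosecution prevails on this issue.
Per-issue: Issue I → accused; Issue II → prosecution; Issue III → prosecution. The prosecution must prevail on at least one issue; overall, the prosecution prevails.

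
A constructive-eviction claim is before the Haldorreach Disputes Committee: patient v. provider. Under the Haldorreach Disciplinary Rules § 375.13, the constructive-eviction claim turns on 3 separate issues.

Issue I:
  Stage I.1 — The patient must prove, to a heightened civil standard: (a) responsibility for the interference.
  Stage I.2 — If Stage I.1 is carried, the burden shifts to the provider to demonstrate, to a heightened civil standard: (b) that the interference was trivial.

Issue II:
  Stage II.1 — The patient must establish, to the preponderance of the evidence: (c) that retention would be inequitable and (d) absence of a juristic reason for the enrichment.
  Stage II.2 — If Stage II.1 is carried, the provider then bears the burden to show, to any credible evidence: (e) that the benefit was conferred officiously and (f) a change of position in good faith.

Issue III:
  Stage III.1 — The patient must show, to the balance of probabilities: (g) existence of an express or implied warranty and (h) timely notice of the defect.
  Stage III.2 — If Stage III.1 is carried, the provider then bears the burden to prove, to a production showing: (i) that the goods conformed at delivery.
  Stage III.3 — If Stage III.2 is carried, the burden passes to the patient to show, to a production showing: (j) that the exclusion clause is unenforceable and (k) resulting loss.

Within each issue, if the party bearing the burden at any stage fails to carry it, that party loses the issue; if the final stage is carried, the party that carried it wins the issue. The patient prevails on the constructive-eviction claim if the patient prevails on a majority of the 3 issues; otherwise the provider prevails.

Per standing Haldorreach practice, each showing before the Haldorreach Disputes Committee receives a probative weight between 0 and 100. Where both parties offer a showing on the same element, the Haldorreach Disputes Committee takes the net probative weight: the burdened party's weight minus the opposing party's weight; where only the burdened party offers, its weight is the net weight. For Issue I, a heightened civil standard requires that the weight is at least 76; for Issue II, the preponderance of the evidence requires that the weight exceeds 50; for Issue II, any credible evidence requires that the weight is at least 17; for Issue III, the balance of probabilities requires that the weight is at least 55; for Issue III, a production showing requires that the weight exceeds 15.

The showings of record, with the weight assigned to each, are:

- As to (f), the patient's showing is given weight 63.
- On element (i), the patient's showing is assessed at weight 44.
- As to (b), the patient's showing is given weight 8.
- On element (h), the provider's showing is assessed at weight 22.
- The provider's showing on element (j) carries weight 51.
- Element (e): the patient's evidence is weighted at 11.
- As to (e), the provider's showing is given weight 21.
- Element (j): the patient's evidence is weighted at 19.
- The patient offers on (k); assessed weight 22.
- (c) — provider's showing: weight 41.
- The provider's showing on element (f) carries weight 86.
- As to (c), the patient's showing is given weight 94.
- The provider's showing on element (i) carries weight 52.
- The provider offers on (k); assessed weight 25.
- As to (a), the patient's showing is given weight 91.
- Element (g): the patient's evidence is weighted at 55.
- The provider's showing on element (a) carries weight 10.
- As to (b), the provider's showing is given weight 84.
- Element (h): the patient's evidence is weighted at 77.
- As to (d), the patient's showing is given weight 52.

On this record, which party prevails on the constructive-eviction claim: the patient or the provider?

— Issue I —
At Stage I.1 the patient must meet a heightened civil standard (weight is at least 76): on (a) the weight is 91 less the opposing 10 gives net 81, which does reach 76, so (a) meets the standard.
  All elements met. The burden passes to the provider.
At Stage I.2 the provider must meet a heightened civil standard (weight is at least 76): on (b) the weight is 84 less the opposing 8 gives net 76, which does reach 76, so (b) meets the standard.
  Stage I.2 carried; the final stage is satisfied.
With every stage satisfied, the provider prevails on this issue.
— Issue II —
Stage II.1 (patient, the preponderance of the evidence, weight exceeds 50): (c) net 94−41=53 > 50 — meets; (d) 52 > 50 — meets.
  Stage II.1 is satisfied; the onus moves to the provider.
Stage II.2 (provider, any credible evidence, weight is at least 17): (e) net 21−11=10 < 17 — fails; (f) net 86−63=23 ≥ 17 — meets.
  The provider does not carry Stage II.2.
The patient prevails on this issue.
— Issue III —
At Stage III.1 the patient must meet the balance of probabilities (weight is at least 55): on (g) the weight is 55, ≥ 55, so (g) meets the standard; on (h) the weight is 77 less the opposing 22 gives net 55, which does reach 55, so (h) meets the standard.
  Stage III.1 is satisfied; the onus moves to the provider.
At Stage III.2 the provider must meet a production showing (weight exceeds 15): on (i) the weight is 52 less the opposing 44 gives net 8, which does not exceed 15, so (i) does not meet the standard.
  Stage III.2 not carried; the provider fails its burden.
So the patient prevails on this issue.
Per-issue: Issue I → provider; Issue II → patient; Issue III → patient. The patient must prevail on a majority of issues; overall, the patient prevails.

patient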